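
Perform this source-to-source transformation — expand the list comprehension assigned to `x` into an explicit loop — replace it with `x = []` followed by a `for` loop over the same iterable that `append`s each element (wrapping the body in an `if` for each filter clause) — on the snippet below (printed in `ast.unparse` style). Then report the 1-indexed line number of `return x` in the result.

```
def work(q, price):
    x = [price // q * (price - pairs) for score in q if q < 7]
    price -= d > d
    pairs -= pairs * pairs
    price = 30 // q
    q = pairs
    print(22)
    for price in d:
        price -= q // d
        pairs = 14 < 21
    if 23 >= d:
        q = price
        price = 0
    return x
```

Transformed code:
def work(q, price):
    x = []
    for score in q:
        if q < 7:
            x.append(price // q * (price - pairs))
    price -= d > d
    pairs -= pairs * pairs
    price = 30 // q
    q = pairs
    print(22)
    for price in d:
        price -= q // d
        pairs = 14 < 21
    if 23 >= d:
        q = price
        price = 0
    return x

17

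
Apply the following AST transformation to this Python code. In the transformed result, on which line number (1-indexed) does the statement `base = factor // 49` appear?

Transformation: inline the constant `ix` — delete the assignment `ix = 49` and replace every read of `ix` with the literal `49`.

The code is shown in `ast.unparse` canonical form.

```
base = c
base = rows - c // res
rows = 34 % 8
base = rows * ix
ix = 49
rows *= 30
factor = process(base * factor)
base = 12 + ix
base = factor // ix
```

Transformed code:
base = c
base = rows - c // res
rows = 34 % 8
base = rows * 49
rows *= 30
factor = process(base * factor)
base = 12 + 49
base = factor // 49

8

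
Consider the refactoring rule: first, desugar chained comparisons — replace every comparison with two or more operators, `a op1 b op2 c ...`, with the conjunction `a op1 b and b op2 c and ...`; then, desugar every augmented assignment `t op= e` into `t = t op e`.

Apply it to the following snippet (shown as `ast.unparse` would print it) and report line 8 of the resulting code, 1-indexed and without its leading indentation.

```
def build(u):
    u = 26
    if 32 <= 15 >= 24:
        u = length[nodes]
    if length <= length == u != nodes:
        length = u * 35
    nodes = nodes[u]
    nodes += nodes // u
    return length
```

nodes = nodes + nodes // u

Transformed code:
def build(u):
    u = 26
    if 32 <= 15 and 15 >= 24:
        u = length[nodes]
    if length <= length and length == u and (u != nodes):
        length = u * 35
    nodes = nodes[u]
    nodes = nodes + nodes // u
    return length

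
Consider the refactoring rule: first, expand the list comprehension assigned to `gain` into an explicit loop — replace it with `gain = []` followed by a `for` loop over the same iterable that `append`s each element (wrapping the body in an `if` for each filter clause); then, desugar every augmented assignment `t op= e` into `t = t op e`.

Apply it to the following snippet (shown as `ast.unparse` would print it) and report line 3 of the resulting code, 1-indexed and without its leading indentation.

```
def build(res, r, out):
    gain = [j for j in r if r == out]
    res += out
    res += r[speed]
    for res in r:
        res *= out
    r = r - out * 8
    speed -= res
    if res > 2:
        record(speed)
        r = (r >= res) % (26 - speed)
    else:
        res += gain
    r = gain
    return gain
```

Transformed code:
def build(res, r, out):
    gain = []
    for j in r:
        if r == out:
            gain.append(j)
    res = res + out
    res = res + r[speed]
    for res in r:
        res = res * out
    r = r - out * 8
    speed = speed - res
    if res > 2:
        record(speed)
        r = (r >= res) % (26 - speed)
    else:
        res = res + gain
    r = gain
    return gain

for j in r:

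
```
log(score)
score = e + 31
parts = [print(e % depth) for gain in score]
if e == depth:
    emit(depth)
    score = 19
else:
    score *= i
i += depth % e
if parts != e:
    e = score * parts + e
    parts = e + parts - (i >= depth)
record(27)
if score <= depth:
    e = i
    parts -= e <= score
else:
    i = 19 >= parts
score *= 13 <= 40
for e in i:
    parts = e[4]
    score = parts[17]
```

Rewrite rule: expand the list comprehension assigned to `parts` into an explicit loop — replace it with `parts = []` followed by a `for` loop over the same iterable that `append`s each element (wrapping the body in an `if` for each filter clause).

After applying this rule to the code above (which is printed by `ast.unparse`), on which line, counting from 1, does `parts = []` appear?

Transformed code:
log(score)
score = e + 31
parts = []
for gain in score:
    parts.append(print(e % depth))
if e == depth:
    emit(depth)
    score = 19
else:
    score *= i
i += depth % e
if parts != e:
    e = score * parts + e
    parts = e + parts - (i >= depth)
record(27)
if score <= depth:
    e = i
    parts -= e <= score
else:
    i = 19 >= parts
score *= 13 <= 40
for e in i:
    parts = e[4]
    score = parts[17]

3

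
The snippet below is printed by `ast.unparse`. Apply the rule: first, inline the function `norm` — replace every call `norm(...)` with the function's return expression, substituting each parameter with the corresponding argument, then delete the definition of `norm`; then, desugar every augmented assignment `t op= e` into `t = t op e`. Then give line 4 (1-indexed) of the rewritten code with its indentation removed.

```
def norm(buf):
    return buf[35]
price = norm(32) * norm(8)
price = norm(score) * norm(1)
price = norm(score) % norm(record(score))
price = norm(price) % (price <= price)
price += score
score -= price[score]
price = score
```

price = price[35] % (price <= price)

Transformed code:
price = 32[35] * 8[35]
price = score[35] * 1[35]
price = score[35] % record(score)[35]
price = price[35] % (price <= price)
price = price + score
score = score - price[score]
price = score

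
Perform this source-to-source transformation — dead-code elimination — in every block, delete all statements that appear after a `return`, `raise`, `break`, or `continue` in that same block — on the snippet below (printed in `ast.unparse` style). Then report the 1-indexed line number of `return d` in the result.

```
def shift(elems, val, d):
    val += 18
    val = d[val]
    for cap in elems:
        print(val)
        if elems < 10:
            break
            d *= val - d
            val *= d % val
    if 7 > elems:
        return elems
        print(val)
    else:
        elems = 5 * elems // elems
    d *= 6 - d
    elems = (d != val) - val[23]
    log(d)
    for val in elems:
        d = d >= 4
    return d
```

Transformed code:
def shift(elems, val, d):
    val += 18
    val = d[val]
    for cap in elems:
        print(val)
        if elems < 10:
            break
    if 7 > elems:
        return elems
    else:
        elems = 5 * elems // elems
    d *= 6 - d
    elems = (d != val) - val[23]
    log(d)
    for val in elems:
        d = d >= 4
    return d

17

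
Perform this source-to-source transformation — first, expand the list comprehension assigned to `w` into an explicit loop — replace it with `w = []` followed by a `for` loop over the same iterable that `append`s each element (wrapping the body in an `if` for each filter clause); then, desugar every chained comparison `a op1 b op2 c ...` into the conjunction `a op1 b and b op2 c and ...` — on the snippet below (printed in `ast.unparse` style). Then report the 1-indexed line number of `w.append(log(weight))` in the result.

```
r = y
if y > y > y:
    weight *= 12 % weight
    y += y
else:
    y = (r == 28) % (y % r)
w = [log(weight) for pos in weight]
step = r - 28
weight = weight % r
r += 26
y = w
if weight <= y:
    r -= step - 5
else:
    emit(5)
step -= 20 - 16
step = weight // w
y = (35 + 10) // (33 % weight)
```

9

Transformed code:
r = y
if y > y and y > y:
    weight *= 12 % weight
    y += y
else:
    y = (r == 28) % (y % r)
w = []
for pos in weight:
    w.append(log(weight))
step = r - 28
weight = weight % r
r += 26
y = w
if weight <= y:
    r -= step - 5
else:
    emit(5)
step -= 20 - 16
step = weight // w
y = (35 + 10) // (33 % weight)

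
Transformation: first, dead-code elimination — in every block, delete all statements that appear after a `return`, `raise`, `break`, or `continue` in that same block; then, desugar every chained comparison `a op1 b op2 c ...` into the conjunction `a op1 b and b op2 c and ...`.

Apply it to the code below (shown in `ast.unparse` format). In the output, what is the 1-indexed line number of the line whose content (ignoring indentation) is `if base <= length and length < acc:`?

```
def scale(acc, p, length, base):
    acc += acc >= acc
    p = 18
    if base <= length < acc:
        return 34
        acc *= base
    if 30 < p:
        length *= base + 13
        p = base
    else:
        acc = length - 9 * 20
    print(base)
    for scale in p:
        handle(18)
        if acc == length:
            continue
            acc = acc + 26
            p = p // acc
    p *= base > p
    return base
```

Transformed code:
def scale(acc, p, length, base):
    acc += acc >= acc
    p = 18
    if base <= length and length < acc:
        return 34
    if 30 < p:
        length *= base + 13
        p = base
    else:
        acc = length - 9 * 20
    print(base)
    for scale in p:
        handle(18)
        if acc == length:
            continue
    p *= base > p
    return base

4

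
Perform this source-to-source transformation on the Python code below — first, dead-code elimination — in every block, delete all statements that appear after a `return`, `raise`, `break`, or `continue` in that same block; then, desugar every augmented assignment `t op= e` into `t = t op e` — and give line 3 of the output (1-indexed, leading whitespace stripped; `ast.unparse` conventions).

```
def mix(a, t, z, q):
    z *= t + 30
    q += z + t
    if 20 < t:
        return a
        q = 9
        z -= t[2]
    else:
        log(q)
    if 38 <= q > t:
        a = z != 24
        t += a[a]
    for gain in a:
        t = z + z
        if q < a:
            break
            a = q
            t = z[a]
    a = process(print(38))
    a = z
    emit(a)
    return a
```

q = q + (z + t)

Transformed code:
def mix(a, t, z, q):
    z = z * (t + 30)
    q = q + (z + t)
    if 20 < t:
        return a
    else:
        log(q)
    if 38 <= q > t:
        a = z != 24
        t = t + a[a]
    for gain in a:
        t = z + z
        if q < a:
            break
    a = process(print(38))
    a = z
    emit(a)
    return a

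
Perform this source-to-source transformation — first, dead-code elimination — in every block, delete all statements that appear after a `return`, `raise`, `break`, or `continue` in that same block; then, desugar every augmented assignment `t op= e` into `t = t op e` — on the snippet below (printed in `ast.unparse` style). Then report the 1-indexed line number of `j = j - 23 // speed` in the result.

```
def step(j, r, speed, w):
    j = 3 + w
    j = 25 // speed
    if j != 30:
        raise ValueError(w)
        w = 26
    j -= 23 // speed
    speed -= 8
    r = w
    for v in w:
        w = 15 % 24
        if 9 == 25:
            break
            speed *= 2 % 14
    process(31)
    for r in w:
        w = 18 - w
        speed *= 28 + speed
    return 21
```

Transformed code:
def step(j, r, speed, w):
    j = 3 + w
    j = 25 // speed
    if j != 30:
        raise ValueError(w)
    j = j - 23 // speed
    speed = speed - 8
    r = w
    for v in w:
        w = 15 % 24
        if 9 == 25:
            break
    process(31)
    for r in w:
        w = 18 - w
        speed = speed * (28 + speed)
    return 21

6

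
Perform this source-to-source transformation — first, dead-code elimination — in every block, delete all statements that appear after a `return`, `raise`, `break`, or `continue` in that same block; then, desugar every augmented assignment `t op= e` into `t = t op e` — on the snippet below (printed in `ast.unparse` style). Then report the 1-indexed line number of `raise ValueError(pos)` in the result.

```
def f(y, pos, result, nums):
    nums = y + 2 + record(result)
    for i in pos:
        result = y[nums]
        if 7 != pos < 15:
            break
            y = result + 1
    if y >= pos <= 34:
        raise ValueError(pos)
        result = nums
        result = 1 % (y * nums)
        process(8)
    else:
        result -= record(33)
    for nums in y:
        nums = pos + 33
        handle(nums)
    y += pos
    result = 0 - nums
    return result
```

Transformed code:
def f(y, pos, result, nums):
    nums = y + 2 + record(result)
    for i in pos:
        result = y[nums]
        if 7 != pos < 15:
            break
    if y >= pos <= 34:
        raise ValueError(pos)
    else:
        result = result - record(33)
    for nums in y:
        nums = pos + 33
        handle(nums)
    y = y + pos
    result = 0 - nums
    return result

8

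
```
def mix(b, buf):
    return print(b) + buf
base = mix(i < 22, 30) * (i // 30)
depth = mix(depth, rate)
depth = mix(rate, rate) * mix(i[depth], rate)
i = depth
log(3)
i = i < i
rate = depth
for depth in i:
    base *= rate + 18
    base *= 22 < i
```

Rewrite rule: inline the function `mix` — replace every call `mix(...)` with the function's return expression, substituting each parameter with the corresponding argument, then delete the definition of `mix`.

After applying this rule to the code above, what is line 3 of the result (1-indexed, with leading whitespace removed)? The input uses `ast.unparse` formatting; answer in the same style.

depth = (print(rate) + rate) * (print(i[depth]) + rate)

Transformed code:
base = (print(i < 22) + 30) * (i // 30)
depth = print(depth) + rate
depth = (print(rate) + rate) * (print(i[depth]) + rate)
i = depth
log(3)
i = i < i
rate = depth
for depth in i:
    base *= rate + 18
    base *= 22 < i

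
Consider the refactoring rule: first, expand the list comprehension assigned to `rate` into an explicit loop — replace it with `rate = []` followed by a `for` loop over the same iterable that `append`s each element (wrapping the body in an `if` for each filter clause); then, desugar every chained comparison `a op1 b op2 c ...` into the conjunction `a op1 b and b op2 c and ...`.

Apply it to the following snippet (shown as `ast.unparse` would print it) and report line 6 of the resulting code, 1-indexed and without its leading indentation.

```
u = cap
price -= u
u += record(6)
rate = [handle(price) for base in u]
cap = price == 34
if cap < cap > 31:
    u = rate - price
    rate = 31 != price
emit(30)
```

rate.append(handle(price))

Transformed code:
u = cap
price -= u
u += record(6)
rate = []
for base in u:
    rate.append(handle(price))
cap = price == 34
if cap < cap and cap > 31:
    u = rate - price
    rate = 31 != price
emit(30)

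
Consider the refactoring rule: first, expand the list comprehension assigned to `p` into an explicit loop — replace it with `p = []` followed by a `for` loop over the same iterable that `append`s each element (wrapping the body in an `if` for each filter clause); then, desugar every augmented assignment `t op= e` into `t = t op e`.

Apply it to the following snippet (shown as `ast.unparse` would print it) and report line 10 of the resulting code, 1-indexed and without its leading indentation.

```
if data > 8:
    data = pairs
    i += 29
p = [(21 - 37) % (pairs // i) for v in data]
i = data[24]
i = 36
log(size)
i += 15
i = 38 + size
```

i = i + 15

Transformed code:
if data > 8:
    data = pairs
    i = i + 29
p = []
for v in data:
    p.append((21 - 37) % (pairs // i))
i = data[24]
i = 36
log(size)
i = i + 15
i = 38 + size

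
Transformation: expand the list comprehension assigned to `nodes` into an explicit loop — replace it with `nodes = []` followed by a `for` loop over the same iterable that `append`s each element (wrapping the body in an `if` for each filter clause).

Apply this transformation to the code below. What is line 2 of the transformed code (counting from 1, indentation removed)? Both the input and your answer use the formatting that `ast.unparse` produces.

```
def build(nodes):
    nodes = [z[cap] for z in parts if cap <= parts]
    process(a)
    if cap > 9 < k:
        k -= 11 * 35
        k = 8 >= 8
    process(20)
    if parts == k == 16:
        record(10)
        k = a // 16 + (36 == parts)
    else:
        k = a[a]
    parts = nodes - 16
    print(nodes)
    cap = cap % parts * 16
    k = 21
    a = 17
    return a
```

nodes = []

Transformed code:
def build(nodes):
    nodes = []
    for z in parts:
        if cap <= parts:
            nodes.append(z[cap])
    process(a)
    if cap > 9 < k:
        k -= 11 * 35
        k = 8 >= 8
    process(20)
    if parts == k == 16:
        record(10)
        k = a // 16 + (36 == parts)
    else:
        k = a[a]
    parts = nodes - 16
    print(nodes)
    cap = cap % parts * 16
    k = 21
    a = 17
    return a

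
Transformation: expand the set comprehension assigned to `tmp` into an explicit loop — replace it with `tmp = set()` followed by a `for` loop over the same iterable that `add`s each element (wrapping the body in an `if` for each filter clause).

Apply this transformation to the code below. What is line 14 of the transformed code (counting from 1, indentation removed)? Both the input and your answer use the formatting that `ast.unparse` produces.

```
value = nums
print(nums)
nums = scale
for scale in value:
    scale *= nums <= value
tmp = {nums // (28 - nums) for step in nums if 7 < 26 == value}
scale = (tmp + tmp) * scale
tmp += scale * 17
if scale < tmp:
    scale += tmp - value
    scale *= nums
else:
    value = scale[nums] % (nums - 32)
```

scale *= nums

Transformed code:
value = nums
print(nums)
nums = scale
for scale in value:
    scale *= nums <= value
tmp = set()
for step in nums:
    if 7 < 26 == value:
        tmp.add(nums // (28 - nums))
scale = (tmp + tmp) * scale
tmp += scale * 17
if scale < tmp:
    scale += tmp - value
    scale *= nums
else:
    value = scale[nums] % (nums - 32)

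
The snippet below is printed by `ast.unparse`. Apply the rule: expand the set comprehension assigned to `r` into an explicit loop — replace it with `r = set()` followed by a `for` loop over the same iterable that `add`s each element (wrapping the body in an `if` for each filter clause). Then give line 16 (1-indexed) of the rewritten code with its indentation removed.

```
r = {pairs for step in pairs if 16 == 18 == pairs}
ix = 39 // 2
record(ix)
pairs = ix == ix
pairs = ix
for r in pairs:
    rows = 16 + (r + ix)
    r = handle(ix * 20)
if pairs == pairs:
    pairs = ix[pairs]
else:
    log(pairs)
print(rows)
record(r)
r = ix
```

print(rows)

Transformed code:
r = set()
for step in pairs:
    if 16 == 18 == pairs:
        r.add(pairs)
ix = 39 // 2
record(ix)
pairs = ix == ix
pairs = ix
for r in pairs:
    rows = 16 + (r + ix)
    r = handle(ix * 20)
if pairs == pairs:
    pairs = ix[pairs]
else:
    log(pairs)
print(rows)
record(r)
r = ix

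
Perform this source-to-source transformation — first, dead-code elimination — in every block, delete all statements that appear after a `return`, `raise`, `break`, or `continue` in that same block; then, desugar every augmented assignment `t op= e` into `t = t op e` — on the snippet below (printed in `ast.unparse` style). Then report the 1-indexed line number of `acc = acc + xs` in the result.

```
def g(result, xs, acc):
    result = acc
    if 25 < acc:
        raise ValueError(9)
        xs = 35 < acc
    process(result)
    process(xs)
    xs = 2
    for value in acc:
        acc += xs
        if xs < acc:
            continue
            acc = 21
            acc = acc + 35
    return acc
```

Transformed code:
def g(result, xs, acc):
    result = acc
    if 25 < acc:
        raise ValueError(9)
    process(result)
    process(xs)
    xs = 2
    for value in acc:
        acc = acc + xs
        if xs < acc:
            continue
    return acc

9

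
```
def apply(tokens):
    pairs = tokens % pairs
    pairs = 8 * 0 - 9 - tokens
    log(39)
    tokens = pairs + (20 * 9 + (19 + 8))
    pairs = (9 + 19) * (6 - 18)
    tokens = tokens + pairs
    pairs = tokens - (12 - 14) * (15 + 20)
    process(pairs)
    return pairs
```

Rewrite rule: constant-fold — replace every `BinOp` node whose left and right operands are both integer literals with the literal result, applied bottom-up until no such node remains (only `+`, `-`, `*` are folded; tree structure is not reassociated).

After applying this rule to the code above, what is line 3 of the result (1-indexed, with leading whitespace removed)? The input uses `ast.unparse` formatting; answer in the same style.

Transformed code:
def apply(tokens):
    pairs = tokens % pairs
    pairs = -9 - tokens
    log(39)
    tokens = pairs + 207
    pairs = -336
    tokens = tokens + pairs
    pairs = tokens - -70
    process(pairs)
    return pairs

pairs = -9 - tokens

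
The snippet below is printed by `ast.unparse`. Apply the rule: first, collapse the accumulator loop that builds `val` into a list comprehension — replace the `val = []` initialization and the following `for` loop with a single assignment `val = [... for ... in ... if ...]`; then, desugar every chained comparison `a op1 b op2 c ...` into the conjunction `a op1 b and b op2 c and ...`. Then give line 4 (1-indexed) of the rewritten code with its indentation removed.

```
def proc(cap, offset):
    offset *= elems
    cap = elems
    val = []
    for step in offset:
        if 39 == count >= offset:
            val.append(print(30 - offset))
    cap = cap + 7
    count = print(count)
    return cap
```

val = [print(30 - offset) for step in offset if 39 == count and count >= offset]

Transformed code:
def proc(cap, offset):
    offset *= elems
    cap = elems
    val = [print(30 - offset) for step in offset if 39 == count and count >= offset]
    cap = cap + 7
    count = print(count)
    return cap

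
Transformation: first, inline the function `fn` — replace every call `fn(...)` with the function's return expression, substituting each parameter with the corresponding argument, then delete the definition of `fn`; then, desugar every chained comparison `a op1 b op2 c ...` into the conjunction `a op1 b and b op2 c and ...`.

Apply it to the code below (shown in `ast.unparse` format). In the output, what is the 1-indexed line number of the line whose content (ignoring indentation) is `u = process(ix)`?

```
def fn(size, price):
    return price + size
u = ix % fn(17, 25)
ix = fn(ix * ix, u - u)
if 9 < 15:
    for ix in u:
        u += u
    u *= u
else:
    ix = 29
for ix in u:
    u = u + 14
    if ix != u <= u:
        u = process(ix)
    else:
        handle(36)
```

Transformed code:
u = ix % (25 + 17)
ix = u - u + ix * ix
if 9 < 15:
    for ix in u:
        u += u
    u *= u
else:
    ix = 29
for ix in u:
    u = u + 14
    if ix != u and u <= u:
        u = process(ix)
    else:
        handle(36)

12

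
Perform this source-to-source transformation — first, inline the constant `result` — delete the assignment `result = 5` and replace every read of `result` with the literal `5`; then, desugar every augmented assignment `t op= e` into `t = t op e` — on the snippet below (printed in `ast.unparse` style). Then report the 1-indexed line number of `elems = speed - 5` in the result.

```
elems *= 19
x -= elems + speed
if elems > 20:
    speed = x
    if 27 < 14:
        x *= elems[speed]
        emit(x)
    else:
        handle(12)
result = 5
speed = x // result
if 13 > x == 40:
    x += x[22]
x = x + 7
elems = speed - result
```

14

Transformed code:
elems = elems * 19
x = x - (elems + speed)
if elems > 20:
    speed = x
    if 27 < 14:
        x = x * elems[speed]
        emit(x)
    else:
        handle(12)
speed = x // 5
if 13 > x == 40:
    x = x + x[22]
x = x + 7
elems = speed - 5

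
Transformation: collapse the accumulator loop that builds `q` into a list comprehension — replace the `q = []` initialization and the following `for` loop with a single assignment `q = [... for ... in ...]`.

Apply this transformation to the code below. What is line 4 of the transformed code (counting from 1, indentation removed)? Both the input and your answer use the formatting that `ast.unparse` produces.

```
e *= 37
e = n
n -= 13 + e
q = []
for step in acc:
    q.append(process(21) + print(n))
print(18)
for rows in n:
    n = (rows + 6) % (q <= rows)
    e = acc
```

Transformed code:
e *= 37
e = n
n -= 13 + e
q = [process(21) + print(n) for step in acc]
print(18)
for rows in n:
    n = (rows + 6) % (q <= rows)
    e = acc

q = [process(21) + print(n) for step in acc]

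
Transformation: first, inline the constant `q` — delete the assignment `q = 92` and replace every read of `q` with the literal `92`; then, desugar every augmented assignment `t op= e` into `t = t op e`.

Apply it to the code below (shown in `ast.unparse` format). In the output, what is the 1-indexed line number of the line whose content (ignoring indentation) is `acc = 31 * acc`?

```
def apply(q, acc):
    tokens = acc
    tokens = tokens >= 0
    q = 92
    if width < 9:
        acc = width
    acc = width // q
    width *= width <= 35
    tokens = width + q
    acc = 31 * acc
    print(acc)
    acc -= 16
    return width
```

9

Transformed code:
def apply(q, acc):
    tokens = acc
    tokens = tokens >= 0
    if width < 9:
        acc = width
    acc = width // 92
    width = width * (width <= 35)
    tokens = width + 92
    acc = 31 * acc
    print(acc)
    acc = acc - 16
    return width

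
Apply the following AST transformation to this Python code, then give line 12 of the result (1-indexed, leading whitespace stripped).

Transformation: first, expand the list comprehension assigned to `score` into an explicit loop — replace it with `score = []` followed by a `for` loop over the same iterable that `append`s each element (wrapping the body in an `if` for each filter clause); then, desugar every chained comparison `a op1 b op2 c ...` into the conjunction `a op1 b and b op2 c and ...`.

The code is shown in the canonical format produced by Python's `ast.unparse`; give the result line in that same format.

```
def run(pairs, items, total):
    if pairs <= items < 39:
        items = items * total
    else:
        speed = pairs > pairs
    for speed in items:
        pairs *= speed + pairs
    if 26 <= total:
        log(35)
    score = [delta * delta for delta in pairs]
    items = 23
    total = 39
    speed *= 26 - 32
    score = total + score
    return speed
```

Transformed code:
def run(pairs, items, total):
    if pairs <= items and items < 39:
        items = items * total
    else:
        speed = pairs > pairs
    for speed in items:
        pairs *= speed + pairs
    if 26 <= total:
        log(35)
    score = []
    for delta in pairs:
        score.append(delta * delta)
    items = 23
    total = 39
    speed *= 26 - 32
    score = total + score
    return speed

score.append(delta * delta)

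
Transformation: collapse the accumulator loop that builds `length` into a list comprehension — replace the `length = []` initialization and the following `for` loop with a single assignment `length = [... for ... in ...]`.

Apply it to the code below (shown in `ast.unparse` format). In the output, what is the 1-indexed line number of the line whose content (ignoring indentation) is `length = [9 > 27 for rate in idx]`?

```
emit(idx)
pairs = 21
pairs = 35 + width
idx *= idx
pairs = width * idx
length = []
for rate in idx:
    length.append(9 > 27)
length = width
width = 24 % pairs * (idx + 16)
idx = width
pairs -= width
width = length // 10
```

6

Transformed code:
emit(idx)
pairs = 21
pairs = 35 + width
idx *= idx
pairs = width * idx
length = [9 > 27 for rate in idx]
length = width
width = 24 % pairs * (idx + 16)
idx = width
pairs -= width
width = length // 10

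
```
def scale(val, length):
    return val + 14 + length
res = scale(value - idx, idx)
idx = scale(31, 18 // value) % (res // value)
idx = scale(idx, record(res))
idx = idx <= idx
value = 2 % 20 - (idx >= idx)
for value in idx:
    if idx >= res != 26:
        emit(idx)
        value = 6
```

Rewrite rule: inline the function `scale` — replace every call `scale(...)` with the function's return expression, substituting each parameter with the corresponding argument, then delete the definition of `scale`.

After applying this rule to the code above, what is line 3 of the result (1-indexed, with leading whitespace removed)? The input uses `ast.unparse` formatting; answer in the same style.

Transformed code:
res = value - idx + 14 + idx
idx = (31 + 14 + 18 // value) % (res // value)
idx = idx + 14 + record(res)
idx = idx <= idx
value = 2 % 20 - (idx >= idx)
for value in idx:
    if idx >= res != 26:
        emit(idx)
        value = 6

idx = idx + 14 + record(res)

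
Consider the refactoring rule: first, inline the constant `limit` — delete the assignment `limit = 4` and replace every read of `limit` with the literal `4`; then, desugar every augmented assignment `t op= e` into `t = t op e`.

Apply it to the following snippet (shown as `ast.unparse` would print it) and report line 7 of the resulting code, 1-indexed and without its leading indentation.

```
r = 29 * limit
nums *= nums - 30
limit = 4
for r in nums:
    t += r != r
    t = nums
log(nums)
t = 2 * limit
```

Transformed code:
r = 29 * 4
nums = nums * (nums - 30)
for r in nums:
    t = t + (r != r)
    t = nums
log(nums)
t = 2 * 4

t = 2 * 4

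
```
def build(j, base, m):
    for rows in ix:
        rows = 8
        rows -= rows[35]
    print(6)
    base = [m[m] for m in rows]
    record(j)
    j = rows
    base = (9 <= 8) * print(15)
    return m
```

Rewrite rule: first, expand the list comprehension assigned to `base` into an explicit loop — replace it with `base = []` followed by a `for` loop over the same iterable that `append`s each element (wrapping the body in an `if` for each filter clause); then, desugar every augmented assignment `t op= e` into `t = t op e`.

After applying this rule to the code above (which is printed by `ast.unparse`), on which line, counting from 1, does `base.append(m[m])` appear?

8

Transformed code:
def build(j, base, m):
    for rows in ix:
        rows = 8
        rows = rows - rows[35]
    print(6)
    base = []
    for m in rows:
        base.append(m[m])
    record(j)
    j = rows
    base = (9 <= 8) * print(15)
    return m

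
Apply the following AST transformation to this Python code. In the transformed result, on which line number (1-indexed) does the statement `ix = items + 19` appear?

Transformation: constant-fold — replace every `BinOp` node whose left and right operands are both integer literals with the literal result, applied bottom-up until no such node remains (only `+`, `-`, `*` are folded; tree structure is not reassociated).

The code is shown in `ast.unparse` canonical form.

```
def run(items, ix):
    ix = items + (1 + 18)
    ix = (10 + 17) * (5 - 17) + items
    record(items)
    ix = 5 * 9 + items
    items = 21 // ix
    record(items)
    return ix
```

Transformed code:
def run(items, ix):
    ix = items + 19
    ix = -324 + items
    record(items)
    ix = 45 + items
    items = 21 // ix
    record(items)
    return ix

2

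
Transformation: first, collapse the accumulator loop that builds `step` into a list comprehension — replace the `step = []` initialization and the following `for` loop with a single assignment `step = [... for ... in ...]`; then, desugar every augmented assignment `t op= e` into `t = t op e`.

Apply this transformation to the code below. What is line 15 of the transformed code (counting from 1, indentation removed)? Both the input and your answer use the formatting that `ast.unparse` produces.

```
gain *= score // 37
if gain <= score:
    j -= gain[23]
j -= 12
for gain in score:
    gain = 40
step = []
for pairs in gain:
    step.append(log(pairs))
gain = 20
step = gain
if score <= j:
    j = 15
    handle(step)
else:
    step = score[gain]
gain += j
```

gain = gain + j

Transformed code:
gain = gain * (score // 37)
if gain <= score:
    j = j - gain[23]
j = j - 12
for gain in score:
    gain = 40
step = [log(pairs) for pairs in gain]
gain = 20
step = gain
if score <= j:
    j = 15
    handle(step)
else:
    step = score[gain]
gain = gain + j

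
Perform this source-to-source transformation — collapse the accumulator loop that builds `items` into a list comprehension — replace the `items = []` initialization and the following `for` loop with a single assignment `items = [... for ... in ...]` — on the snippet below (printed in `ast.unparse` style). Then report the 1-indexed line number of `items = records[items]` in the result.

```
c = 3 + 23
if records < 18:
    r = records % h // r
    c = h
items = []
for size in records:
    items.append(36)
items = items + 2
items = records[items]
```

7

Transformed code:
c = 3 + 23
if records < 18:
    r = records % h // r
    c = h
items = [36 for size in records]
items = items + 2
items = records[items]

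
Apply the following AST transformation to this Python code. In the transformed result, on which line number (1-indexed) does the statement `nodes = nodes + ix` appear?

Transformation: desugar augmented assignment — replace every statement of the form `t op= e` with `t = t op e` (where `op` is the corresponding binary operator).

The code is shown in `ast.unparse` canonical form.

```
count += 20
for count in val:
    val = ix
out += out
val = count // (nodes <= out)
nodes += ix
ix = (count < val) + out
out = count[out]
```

Transformed code:
count = count + 20
for count in val:
    val = ix
out = out + out
val = count // (nodes <= out)
nodes = nodes + ix
ix = (count < val) + out
out = count[out]

6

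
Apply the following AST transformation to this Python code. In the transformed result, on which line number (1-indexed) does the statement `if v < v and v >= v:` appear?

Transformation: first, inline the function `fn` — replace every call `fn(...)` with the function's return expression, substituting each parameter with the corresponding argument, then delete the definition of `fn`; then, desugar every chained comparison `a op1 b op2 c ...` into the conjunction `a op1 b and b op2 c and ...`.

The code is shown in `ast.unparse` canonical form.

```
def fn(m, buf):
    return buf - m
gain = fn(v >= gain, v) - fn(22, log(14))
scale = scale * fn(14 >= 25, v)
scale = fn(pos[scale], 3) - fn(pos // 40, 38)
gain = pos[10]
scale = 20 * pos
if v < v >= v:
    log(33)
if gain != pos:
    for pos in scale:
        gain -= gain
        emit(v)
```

6

Transformed code:
gain = v - (v >= gain) - (log(14) - 22)
scale = scale * (v - (14 >= 25))
scale = 3 - pos[scale] - (38 - pos // 40)
gain = pos[10]
scale = 20 * pos
if v < v and v >= v:
    log(33)
if gain != pos:
    for pos in scale:
        gain -= gain
        emit(v)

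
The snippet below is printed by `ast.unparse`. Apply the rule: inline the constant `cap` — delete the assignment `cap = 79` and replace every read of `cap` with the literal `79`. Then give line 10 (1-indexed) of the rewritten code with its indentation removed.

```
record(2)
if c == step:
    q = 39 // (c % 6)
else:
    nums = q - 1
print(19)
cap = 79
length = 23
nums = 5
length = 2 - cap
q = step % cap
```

Transformed code:
record(2)
if c == step:
    q = 39 // (c % 6)
else:
    nums = q - 1
print(19)
length = 23
nums = 5
length = 2 - 79
q = step % 79

q = step % 79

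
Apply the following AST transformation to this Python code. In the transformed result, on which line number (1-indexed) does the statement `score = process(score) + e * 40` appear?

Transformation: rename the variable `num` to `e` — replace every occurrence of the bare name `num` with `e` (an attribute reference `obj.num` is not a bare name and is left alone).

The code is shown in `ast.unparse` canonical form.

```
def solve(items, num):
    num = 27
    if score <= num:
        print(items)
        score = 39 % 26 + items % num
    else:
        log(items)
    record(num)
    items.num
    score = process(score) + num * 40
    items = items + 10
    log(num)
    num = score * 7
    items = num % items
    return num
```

10

Transformed code:
def solve(items, e):
    e = 27
    if score <= e:
        print(items)
        score = 39 % 26 + items % e
    else:
        log(items)
    record(e)
    items.num
    score = process(score) + e * 40
    items = items + 10
    log(e)
    e = score * 7
    items = e % items
    return e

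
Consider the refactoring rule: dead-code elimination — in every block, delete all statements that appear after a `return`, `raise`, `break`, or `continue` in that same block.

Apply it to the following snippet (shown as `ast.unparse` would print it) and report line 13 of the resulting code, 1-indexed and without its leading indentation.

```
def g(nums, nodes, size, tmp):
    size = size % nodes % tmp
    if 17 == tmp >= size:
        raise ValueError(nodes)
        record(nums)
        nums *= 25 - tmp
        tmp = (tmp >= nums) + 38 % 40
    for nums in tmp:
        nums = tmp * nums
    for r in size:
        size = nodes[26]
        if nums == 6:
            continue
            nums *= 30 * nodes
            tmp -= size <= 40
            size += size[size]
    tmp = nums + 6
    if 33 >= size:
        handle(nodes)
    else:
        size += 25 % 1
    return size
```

Transformed code:
def g(nums, nodes, size, tmp):
    size = size % nodes % tmp
    if 17 == tmp >= size:
        raise ValueError(nodes)
    for nums in tmp:
        nums = tmp * nums
    for r in size:
        size = nodes[26]
        if nums == 6:
            continue
    tmp = nums + 6
    if 33 >= size:
        handle(nodes)
    else:
        size += 25 % 1
    return size

handle(nodes)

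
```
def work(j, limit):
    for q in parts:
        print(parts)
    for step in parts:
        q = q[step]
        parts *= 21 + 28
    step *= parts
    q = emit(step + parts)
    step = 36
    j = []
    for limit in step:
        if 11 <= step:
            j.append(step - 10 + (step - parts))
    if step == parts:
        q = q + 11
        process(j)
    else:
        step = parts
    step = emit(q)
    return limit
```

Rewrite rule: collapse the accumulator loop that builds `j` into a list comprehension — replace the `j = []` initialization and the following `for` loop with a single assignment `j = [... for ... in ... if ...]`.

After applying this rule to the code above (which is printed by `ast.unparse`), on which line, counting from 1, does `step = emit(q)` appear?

Transformed code:
def work(j, limit):
    for q in parts:
        print(parts)
    for step in parts:
        q = q[step]
        parts *= 21 + 28
    step *= parts
    q = emit(step + parts)
    step = 36
    j = [step - 10 + (step - parts) for limit in step if 11 <= step]
    if step == parts:
        q = q + 11
        process(j)
    else:
        step = parts
    step = emit(q)
    return limit

16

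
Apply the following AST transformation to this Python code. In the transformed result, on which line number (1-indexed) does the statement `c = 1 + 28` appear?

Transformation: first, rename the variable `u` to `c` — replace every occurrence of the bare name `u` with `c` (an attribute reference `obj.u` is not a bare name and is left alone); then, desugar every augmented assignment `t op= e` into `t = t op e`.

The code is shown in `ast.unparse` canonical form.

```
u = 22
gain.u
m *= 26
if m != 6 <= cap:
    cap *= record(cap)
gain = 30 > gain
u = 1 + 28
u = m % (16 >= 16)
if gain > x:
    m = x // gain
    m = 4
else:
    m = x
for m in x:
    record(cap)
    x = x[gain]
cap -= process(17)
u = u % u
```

Transformed code:
c = 22
gain.u
m = m * 26
if m != 6 <= cap:
    cap = cap * record(cap)
gain = 30 > gain
c = 1 + 28
c = m % (16 >= 16)
if gain > x:
    m = x // gain
    m = 4
else:
    m = x
for m in x:
    record(cap)
    x = x[gain]
cap = cap - process(17)
c = c % c

7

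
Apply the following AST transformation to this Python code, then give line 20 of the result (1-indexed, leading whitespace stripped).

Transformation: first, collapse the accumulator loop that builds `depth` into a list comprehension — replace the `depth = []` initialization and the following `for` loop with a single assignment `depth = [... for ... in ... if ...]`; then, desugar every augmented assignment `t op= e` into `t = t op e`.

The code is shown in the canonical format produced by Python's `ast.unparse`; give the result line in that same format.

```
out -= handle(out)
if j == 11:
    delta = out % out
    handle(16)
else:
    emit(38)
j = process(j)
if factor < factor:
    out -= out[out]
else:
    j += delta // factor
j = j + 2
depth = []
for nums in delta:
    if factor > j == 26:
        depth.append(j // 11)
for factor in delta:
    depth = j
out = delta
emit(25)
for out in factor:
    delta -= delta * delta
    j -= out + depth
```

Transformed code:
out = out - handle(out)
if j == 11:
    delta = out % out
    handle(16)
else:
    emit(38)
j = process(j)
if factor < factor:
    out = out - out[out]
else:
    j = j + delta // factor
j = j + 2
depth = [j // 11 for nums in delta if factor > j == 26]
for factor in delta:
    depth = j
out = delta
emit(25)
for out in factor:
    delta = delta - delta * delta
    j = j - (out + depth)

j = j - (out + depth)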